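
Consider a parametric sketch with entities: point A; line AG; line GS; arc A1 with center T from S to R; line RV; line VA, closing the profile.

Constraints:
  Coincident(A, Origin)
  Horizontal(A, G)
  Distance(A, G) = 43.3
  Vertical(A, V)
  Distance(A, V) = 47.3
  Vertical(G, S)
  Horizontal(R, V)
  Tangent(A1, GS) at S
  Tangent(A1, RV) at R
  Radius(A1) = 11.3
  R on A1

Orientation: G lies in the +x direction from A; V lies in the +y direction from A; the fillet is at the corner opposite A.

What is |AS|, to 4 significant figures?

56.31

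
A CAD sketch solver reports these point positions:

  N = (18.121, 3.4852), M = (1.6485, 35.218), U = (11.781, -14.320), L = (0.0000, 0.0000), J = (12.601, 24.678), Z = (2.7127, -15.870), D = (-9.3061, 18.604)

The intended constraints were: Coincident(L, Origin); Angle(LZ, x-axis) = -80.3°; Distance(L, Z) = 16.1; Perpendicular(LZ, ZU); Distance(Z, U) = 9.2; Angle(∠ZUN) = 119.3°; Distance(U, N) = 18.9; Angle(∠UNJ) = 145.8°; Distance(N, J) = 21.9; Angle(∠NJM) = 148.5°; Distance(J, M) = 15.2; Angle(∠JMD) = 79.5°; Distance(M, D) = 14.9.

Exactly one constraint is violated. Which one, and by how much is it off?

Distance(M, D) = 14.9 — off by 5.00.

L = (0.00, 0.00) ✓; LZ at -80.30° ✓; |LZ| = 16.10 ✓; ∠(LZ, ZU) = 90.00° ✓; |ZU| = 9.200 ✓; ∠ZUN = 119.3° ✓; |UN| = 18.90 ✓; ∠UNJ = 145.8° ✓; |NJ| = 21.90 ✓; ∠NJM = 148.5° ✓; |JM| = 15.20 ✓; ∠JMD = 79.50° ✓; |MD| = 19.90 ✗.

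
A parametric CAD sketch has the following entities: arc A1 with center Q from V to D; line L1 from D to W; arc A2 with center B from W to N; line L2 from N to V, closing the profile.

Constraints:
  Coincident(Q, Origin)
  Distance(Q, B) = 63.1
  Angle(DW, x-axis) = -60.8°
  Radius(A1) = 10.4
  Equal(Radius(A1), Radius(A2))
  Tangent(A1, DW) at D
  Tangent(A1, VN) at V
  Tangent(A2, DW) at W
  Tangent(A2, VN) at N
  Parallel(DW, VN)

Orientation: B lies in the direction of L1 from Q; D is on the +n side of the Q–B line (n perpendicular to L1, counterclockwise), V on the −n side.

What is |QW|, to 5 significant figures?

63.951

The slot axis is L1's direction at -60.8°, so u = (cos -60.8°, sin -60.8°) = (0.48786, -0.87292) and n = (−sin -60.8°, cos -60.8°) = (0.87292, 0.48786). Q is at the origin and B lies 63.1 along u from Q, so B = 63.1·u = (30.784, -55.081). Tangency of A1 to both parallel lines with radius 10.4 puts D and V at Q ± 10.4·n: D = (9.0784, 5.0737), V = (-9.0784, -5.0737). Equal radii place W and N the same way about B: W = B + 10.4·n = (39.862, -50.008), N = B − 10.4·n = (21.706, -60.155). Then |QW| = |W − Q| = 63.951.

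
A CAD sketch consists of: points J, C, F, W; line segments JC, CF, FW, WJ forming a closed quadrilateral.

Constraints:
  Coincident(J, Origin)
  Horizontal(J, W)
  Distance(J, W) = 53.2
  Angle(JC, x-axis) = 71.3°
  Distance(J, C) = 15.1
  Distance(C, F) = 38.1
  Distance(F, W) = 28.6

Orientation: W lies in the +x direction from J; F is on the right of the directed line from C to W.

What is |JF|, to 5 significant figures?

32.705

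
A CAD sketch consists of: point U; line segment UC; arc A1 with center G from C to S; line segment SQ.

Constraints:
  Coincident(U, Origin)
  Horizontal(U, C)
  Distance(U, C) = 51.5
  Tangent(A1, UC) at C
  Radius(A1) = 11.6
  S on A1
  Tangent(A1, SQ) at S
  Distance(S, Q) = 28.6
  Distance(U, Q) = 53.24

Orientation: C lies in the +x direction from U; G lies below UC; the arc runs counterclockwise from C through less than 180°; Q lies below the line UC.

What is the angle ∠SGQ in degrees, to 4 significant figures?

67.92°

Checks: |GS| = 11.60 ✓; ∠(GS, SQ) = 90.00° ✓; |SQ| = 28.60 ✓; |UQ| = 53.24 ✓.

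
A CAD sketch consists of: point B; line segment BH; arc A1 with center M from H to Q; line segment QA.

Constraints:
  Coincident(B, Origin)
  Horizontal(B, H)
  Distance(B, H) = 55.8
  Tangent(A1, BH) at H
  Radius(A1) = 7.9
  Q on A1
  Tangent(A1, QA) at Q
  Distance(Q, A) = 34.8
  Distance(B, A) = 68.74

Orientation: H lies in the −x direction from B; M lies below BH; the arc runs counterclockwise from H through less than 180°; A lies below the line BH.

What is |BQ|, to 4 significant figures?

64.17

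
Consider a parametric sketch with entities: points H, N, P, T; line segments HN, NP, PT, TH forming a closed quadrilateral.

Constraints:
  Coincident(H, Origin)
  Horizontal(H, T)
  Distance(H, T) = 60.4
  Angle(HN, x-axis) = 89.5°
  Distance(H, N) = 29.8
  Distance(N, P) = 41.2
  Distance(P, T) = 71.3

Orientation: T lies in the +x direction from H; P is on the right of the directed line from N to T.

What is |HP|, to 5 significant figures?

14.314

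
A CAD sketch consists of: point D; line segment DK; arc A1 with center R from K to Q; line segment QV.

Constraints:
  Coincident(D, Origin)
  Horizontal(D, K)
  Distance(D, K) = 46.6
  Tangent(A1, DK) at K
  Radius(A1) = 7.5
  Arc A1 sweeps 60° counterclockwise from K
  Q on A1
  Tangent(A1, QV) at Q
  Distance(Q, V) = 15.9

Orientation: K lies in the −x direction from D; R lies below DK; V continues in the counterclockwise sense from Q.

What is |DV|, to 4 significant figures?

63.51

D is at the origin; D and K share the same y with |DK| = 46.6 and K on the −x side, so K = (-46.60, 0.000). The tangent condition forces RK to be normal to DK, so R = K + (0, -7.5) = (-46.60, -7.500). On A1, K sits at bearing 90° from R; a 60° counterclockwise sweep puts Q at bearing 150°, so Q = R + 7.5·(cos 150°, sin 150°) = (-53.10, -3.750). A1 meets QV tangentially, so RQ is at right angles to QV, so QV runs along (−sin 150°, cos 150°); with |QV| = 15.9, V = (-61.05, -17.52). Then |DV| = |V − D| = 63.51.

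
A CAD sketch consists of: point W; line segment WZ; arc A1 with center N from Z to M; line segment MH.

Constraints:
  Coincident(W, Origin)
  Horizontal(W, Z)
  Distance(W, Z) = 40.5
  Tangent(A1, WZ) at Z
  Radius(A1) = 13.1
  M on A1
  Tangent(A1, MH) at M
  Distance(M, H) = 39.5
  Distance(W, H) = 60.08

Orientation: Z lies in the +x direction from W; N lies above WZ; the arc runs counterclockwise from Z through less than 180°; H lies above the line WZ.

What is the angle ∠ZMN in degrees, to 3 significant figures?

27.4°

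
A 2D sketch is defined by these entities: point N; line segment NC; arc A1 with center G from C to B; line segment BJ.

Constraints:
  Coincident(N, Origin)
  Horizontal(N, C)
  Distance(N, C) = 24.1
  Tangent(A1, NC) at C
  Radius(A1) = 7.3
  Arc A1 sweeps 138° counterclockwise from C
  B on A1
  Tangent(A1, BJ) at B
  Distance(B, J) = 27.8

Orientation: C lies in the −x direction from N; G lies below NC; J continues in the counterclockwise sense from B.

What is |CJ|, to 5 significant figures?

35.074

On A1, C sits at bearing 90° from G; a 138° counterclockwise sweep puts B at bearing 228°, so B = G + 7.3·(cos 228°, sin 228°) = (-28.985, -12.725). Tangency of A1 to BJ means the radius GB is perpendicular to BJ, so BJ runs along (−sin 228°, cos 228°); with |BJ| = 27.8, J = (-8.3252, -31.327). Then |CJ| = |J − C| = 35.074.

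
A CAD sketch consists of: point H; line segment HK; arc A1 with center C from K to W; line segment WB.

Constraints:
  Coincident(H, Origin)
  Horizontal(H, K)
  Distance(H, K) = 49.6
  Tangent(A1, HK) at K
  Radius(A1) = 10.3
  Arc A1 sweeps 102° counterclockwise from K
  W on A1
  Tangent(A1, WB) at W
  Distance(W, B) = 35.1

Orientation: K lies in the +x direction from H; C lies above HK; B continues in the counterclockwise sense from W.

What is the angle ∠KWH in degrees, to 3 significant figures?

39.2°

Since A1 is tangent to HK there, CK ⟂ HK, so C = K + (0, 10.3) = (49.6, 10.3). On A1, K sits at bearing -90° from C; a 102° counterclockwise sweep puts W at bearing 12°, so W = C + 10.3·(cos 12°, sin 12°) = (59.7, 12.4). Then cos ∠KWH = WK·WH / (|WK||WH|), giving 39.2°.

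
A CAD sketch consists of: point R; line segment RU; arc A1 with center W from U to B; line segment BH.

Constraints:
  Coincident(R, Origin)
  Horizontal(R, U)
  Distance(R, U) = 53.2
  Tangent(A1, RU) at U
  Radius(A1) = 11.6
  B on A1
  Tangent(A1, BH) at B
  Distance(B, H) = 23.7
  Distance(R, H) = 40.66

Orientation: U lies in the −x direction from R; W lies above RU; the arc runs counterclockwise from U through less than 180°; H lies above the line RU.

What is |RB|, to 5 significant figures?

43.585

Checks: R.y = 0.00, U.y = 0.00 ✓; |WB| = 11.60 ✓; ∠(WB, BH) = 90.00° ✓; |BH| = 23.70 ✓; |RH| = 40.66 ✓.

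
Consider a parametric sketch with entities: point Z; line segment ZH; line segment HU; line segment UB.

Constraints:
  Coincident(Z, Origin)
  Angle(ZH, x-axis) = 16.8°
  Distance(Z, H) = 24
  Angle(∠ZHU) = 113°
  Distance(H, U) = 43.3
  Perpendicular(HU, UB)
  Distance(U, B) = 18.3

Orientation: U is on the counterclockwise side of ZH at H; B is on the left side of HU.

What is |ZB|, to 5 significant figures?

52.814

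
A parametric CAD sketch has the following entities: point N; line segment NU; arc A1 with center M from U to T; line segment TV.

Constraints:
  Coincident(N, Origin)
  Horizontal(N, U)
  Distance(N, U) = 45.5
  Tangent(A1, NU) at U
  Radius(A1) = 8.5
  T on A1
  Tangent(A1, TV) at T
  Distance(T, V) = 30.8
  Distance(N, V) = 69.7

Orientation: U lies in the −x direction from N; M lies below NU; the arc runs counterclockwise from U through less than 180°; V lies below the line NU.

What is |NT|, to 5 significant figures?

54.373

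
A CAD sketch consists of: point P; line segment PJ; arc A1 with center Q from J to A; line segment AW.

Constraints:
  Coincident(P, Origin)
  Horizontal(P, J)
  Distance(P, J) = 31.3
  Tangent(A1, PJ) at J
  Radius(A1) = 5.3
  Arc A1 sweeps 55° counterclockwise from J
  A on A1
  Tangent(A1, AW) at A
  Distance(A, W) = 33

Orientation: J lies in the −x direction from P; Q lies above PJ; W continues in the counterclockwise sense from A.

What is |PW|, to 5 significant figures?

30.373

P is at the origin; P and J share the same y with |PJ| = 31.3 and J on the −x side, so J = (-31.300, 0.0000). The tangent condition forces QJ to be normal to PJ, so Q = J + (0, 5.3) = (-31.300, 5.3000). On A1, J sits at bearing -90° from Q; a 55° counterclockwise sweep puts A at bearing -35°, so A = Q + 5.3·(cos -35°, sin -35°) = (-26.958, 2.2600). The tangent condition forces QA to be normal to AW, so AW runs along (−sin -35°, cos -35°); with |AW| = 33.0, W = (-8.0305, 29.292). Then |PW| = |W − P| = 30.373.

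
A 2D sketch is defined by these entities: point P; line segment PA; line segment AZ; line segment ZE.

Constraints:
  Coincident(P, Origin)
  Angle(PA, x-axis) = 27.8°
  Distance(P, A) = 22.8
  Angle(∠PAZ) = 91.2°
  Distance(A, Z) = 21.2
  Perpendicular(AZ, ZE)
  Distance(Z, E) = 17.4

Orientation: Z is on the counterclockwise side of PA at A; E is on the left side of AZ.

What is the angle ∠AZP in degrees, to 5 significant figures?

46.439°

P is at the origin; PA runs at 27.8° with length 22.8, so A = 22.8·(cos 27.8°, sin 27.8°) = (20.168, 10.634). ∠PAZ = 91.2°, so AZ runs at 27.8° + (180° − 91.2°) = 116.60° from the x-axis; with |AZ| = 21.2, Z = A + 21.2·(cos 116.60°, sin 116.60°) = (10.676, 29.590). Then cos ∠AZP = ZA·ZP / (|ZA||ZP|), giving 46.439°.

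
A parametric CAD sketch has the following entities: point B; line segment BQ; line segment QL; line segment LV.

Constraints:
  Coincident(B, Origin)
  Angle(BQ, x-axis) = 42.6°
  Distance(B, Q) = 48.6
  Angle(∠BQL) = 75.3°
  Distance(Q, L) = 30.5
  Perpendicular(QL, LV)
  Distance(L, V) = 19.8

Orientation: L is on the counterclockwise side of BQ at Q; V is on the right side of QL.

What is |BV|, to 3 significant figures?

69.2

B is at the origin; BQ runs at 42.6° with length 48.6, so Q = 48.6·(cos 42.6°, sin 42.6°) = (35.8, 32.9). ∠BQL = 75.3°, so QL runs at 42.6° + (180° − 75.3°) = 147° from the x-axis; with |QL| = 30.5, L = Q + 30.5·(cos 147°, sin 147°) = (10.1, 49.4). QL is perpendicular to LV; with |LV| = 19.8 on the right of QL, V = L + 19.8·(0.540, 0.842) = (20.8, 66.0). Then |BV| = |V − B| = 69.2.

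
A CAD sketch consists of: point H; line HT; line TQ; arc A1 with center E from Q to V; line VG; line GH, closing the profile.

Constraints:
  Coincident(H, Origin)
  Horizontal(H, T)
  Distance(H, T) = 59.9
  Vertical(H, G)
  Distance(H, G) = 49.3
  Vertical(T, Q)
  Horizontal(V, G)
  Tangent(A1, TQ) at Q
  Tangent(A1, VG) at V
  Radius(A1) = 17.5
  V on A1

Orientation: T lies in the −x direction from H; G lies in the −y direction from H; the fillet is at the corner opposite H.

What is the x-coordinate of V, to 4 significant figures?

-42.40

H is at the origin; HT is horizontal with |HT| = 59.9 and T on the −x side, so T = (-59.90, 0.000). HG is vertical with |HG| = 49.3 and G on the −y side, so G = (0.000, -49.30). The virtual corner opposite H is at (-59.90, -49.30). Tangency of A1 to TQ means the radius EQ is perpendicular to TQ and the tangent condition forces EV to be normal to VG, with radius 17.5, so the center E sits 17.5 in from both sides at E = (-42.40, -31.80). That places the tangent points at Q = (-59.90, -31.80) on TQ and V = (-42.40, -49.30) on VG. So V.x = -42.40.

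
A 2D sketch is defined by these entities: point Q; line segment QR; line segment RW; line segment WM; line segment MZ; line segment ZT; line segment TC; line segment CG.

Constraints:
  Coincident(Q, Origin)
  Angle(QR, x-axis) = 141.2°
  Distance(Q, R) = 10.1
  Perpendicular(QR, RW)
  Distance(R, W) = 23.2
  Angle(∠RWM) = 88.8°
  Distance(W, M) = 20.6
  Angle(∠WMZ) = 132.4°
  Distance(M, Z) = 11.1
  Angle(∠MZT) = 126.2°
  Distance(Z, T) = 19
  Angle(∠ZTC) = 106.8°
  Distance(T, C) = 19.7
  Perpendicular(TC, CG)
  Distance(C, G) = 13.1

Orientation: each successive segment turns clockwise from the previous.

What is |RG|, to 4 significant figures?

8.134

Q is at the origin; QR runs at 141.2° with length 10.1, so R = (-7.871, 6.329). The perpendicularity gives RW at right angles to QR, so RW runs at 51.20°; with |RW| = 23.2, W = (6.666, 24.41). ∠RWM = 88.8° gives WM at -40.00° from the x-axis; with |WM| = 20.6, M = (22.45, 11.17). ∠WMZ = 132.4° gives MZ at -87.60° from the x-axis; with |MZ| = 11.1, Z = (22.91, 0.07765). ∠MZT = 126.2° gives ZT at -141.4° from the x-axis; with |ZT| = 19.0, T = (8.062, -11.78). ∠ZTC = 106.8° gives TC at 145.4° from the x-axis; with |TC| = 19.7, C = (-8.153, -0.5895). The perpendicularity gives CG at right angles to TC, so CG runs at 55.40°; with |CG| = 13.1, G = (-0.7147, 10.19). Then |RG| = |G − R| = 8.134.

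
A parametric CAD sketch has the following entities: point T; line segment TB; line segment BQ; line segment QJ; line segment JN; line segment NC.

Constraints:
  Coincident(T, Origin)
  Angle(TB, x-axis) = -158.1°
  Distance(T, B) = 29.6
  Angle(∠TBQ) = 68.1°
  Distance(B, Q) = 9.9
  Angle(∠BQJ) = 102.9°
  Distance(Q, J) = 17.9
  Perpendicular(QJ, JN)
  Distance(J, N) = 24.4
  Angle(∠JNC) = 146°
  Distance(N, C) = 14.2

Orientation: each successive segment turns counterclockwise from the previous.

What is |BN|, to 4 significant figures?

24.94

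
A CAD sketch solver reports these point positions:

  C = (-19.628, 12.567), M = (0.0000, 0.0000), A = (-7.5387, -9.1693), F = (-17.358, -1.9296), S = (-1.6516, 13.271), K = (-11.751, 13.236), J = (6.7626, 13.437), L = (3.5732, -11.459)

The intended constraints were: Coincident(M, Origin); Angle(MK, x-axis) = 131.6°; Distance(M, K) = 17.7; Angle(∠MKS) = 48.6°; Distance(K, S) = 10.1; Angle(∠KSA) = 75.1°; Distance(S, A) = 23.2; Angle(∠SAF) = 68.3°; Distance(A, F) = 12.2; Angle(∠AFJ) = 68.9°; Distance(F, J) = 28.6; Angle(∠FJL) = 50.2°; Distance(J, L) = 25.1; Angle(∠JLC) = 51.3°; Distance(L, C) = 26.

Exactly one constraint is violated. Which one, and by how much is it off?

Distance(L, C) = 26 — off by 7.40.

M = (0.00, 0.00) ✓; MK at 131.6° ✓; |MK| = 17.70 ✓; ∠MKS = 48.60° ✓; |KS| = 10.10 ✓; ∠KSA = 75.10° ✓; |SA| = 23.20 ✓; ∠SAF = 68.30° ✓; |AF| = 12.20 ✓; ∠AFJ = 68.90° ✓; |FJ| = 28.60 ✓; ∠FJL = 50.20° ✓; |JL| = 25.10 ✓; ∠JLC = 51.30° ✓; |LC| = 33.40 ✗.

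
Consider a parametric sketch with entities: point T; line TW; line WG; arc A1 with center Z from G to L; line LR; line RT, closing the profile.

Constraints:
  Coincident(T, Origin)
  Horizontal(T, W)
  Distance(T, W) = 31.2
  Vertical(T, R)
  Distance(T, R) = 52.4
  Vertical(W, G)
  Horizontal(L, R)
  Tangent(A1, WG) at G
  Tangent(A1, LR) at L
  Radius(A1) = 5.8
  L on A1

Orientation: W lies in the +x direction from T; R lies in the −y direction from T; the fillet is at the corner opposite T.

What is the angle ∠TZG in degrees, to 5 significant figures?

118.59°

T is at the origin; T and W share the same y with |TW| = 31.2 and W on the +x side, so W = (31.200, 0.0000). T and R share the same x with |TR| = 52.4 and R on the −y side, so R = (0.0000, -52.400). The virtual corner opposite T is at (31.200, -52.400). The tangent condition forces ZG to be normal to WG and tangency of A1 to LR means the radius ZL is perpendicular to LR, with radius 5.8, so the center Z sits 5.8 in from both sides at Z = (25.400, -46.600). That places the tangent points at G = (31.200, -46.600) on WG and L = (25.400, -52.400) on LR. Then cos ∠TZG = ZT·ZG / (|ZT||ZG|), giving 118.59°.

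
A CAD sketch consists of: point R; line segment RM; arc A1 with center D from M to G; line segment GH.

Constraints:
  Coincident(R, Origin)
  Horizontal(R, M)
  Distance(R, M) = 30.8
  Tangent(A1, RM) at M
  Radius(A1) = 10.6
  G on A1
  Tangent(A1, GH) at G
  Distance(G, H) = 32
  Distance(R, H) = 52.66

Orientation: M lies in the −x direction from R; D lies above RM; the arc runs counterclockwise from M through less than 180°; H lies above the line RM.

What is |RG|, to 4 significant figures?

24.45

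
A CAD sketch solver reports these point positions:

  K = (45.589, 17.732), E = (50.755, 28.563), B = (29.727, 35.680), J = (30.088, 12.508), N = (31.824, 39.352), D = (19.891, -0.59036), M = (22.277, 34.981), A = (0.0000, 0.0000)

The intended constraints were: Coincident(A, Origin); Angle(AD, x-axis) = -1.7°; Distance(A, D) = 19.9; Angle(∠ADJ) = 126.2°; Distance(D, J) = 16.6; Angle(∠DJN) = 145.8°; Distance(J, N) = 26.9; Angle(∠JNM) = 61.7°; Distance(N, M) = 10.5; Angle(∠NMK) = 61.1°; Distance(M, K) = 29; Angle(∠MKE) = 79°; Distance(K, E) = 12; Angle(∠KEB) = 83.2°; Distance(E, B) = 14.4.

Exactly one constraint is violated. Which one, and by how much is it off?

Distance(E, B) = 14.4 — off by 7.80.

A = (0.00, 0.00) ✓; AD at -1.700° ✓; |AD| = 19.90 ✓; ∠ADJ = 126.2° ✓; |DJ| = 16.60 ✓; ∠DJN = 145.8° ✓; |JN| = 26.90 ✓; ∠JNM = 61.70° ✓; |NM| = 10.50 ✓; ∠NMK = 61.10° ✓; |MK| = 29.00 ✓; ∠MKE = 79.00° ✓; |KE| = 12.00 ✓; ∠KEB = 83.20° ✓; |EB| = 22.20 ✗.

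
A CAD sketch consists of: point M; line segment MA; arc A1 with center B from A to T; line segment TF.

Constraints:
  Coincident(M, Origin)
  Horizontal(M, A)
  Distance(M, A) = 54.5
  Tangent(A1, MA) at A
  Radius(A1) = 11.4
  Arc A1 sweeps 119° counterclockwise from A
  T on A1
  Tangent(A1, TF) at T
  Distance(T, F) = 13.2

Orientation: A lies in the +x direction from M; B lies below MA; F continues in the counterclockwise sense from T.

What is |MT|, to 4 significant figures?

47.64

M is at the origin; M and A share the same y with |MA| = 54.5 and A on the +x side, so A = (54.50, 0.000). Since A1 is tangent to MA there, BA ⟂ MA, so B = A + (0, -11.4) = (54.50, -11.40). On A1, A sits at bearing 90° from B; a 119° counterclockwise sweep puts T at bearing 209°, so T = B + 11.4·(cos 209°, sin 209°) = (44.53, -16.93). Then |MT| = |T − M| = 47.64.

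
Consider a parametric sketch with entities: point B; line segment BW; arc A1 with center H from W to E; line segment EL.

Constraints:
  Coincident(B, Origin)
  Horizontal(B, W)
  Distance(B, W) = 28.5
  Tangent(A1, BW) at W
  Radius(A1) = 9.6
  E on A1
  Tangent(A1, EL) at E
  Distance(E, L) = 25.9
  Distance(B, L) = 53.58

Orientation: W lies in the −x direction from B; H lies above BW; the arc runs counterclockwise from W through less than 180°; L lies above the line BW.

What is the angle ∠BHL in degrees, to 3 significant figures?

136°

B is at the origin; B and W share the same y with |BW| = 28.5 and W on the −x side, so W = (-28.5, 0.00). Tangency of A1 to BW means the radius HW is perpendicular to BW, so H = W + (0, 9.6) = (-28.5, 9.60). Since HE ⟂ EL (tangency), |HL| = √(9.6² + 25.9²) = 27.6 regardless of where E sits on A1. So L lies on both circle(B, 53.58) and circle(H, 27.6); the above-BW intersection is L = (-41.4, 34.0). E is the foot of the tangent from L: E = (-22.1, 16.7).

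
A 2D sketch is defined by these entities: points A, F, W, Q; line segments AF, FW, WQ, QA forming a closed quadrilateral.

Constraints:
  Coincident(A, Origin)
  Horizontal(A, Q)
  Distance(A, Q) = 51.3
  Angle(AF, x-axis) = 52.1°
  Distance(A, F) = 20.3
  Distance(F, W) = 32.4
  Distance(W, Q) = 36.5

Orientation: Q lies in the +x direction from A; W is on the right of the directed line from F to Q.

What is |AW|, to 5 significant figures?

24.283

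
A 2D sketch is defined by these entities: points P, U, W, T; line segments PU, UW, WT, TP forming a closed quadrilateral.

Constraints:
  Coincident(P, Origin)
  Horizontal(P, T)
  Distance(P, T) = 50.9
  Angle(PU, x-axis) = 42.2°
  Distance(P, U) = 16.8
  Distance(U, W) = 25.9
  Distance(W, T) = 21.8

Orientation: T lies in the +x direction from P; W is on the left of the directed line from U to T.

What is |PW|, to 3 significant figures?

41.4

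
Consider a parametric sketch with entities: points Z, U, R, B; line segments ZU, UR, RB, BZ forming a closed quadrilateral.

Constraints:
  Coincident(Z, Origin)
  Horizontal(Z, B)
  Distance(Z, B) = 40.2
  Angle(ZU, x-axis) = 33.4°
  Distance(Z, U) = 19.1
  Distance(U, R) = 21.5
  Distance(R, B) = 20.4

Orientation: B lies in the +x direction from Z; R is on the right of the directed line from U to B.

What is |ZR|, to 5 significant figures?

24.539

Checks: |UR| = 21.50 ✓; |RB| = 20.40 ✓.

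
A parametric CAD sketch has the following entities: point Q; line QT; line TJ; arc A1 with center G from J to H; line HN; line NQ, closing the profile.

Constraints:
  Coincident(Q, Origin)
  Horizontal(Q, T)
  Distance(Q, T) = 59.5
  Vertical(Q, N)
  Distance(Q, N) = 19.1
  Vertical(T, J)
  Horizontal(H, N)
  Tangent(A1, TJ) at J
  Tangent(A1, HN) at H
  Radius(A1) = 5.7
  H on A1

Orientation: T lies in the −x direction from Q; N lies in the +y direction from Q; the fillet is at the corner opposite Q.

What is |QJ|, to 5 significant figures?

60.990

Q is at the origin; QT is horizontal with |QT| = 59.5 and T on the −x side, so T = (-59.500, 0.0000). Q and N share the same x with |QN| = 19.1 and N on the +y side, so N = (0.0000, 19.100). The virtual corner opposite Q is at (-59.500, 19.100). A1 meets TJ tangentially, so GJ is at right angles to TJ and tangency of A1 to HN means the radius GH is perpendicular to HN, with radius 5.7, so the center G sits 5.7 in from both sides at G = (-53.800, 13.400). That places the tangent points at J = (-59.500, 13.400) on TJ and H = (-53.800, 19.100) on HN. Then |QJ| = |J − Q| = 60.990.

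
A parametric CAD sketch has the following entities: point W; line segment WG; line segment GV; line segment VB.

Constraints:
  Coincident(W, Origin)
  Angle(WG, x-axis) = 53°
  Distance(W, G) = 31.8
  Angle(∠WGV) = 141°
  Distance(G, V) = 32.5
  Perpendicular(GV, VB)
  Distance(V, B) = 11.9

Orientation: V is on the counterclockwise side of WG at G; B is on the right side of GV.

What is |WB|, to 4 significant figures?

65.51

W is at the origin; WG runs at 53.0° with length 31.8, so G = 31.8·(cos 53.0°, sin 53.0°) = (19.14, 25.40). ∠WGV = 141.0°, so GV runs at 53.0° + (180° − 141.0°) = 92.00° from the x-axis; with |GV| = 32.5, V = G + 32.5·(cos 92.00°, sin 92.00°) = (18.00, 57.88). The perpendicularity gives VB at right angles to GV; with |VB| = 11.9 on the right of GV, B = V + 11.9·(0.9994, 0.03490) = (29.90, 58.29). Then |WB| = |B − W| = 65.51.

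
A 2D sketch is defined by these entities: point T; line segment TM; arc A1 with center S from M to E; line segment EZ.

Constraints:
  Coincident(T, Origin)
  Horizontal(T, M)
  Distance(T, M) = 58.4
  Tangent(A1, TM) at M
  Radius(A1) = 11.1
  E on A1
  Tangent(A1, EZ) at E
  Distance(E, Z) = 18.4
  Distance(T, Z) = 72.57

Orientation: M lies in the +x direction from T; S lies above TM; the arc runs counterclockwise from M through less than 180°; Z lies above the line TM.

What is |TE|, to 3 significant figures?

70.5

T is at the origin; TM is horizontal with |TM| = 58.4 and M on the +x side, so M = (58.4, 0.00). A1 meets TM tangentially, so SM is at right angles to TM, so S = M + (0, 11.1) = (58.4, 11.1). Since SE ⟂ EZ (tangency), |SZ| = √(11.1² + 18.4²) = 21.5 regardless of where E sits on A1. So Z lies on both circle(T, 72.57) and circle(S, 21.5); the above-TM intersection is Z = (65.4, 31.4). E is the foot of the tangent from Z: E = (69.3, 13.4).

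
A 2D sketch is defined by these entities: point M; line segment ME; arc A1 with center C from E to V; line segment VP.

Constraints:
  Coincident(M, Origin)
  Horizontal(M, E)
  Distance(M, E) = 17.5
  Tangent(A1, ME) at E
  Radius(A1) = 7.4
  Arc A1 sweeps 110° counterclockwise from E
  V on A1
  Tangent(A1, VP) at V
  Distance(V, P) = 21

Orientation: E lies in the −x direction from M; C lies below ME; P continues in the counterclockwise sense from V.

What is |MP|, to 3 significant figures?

34.3

On A1, E sits at bearing 90° from C; a 110° counterclockwise sweep puts V at bearing 200°, so V = C + 7.4·(cos 200°, sin 200°) = (-24.5, -9.93). Tangency of A1 to VP means the radius CV is perpendicular to VP, so VP runs along (−sin 200°, cos 200°); with |VP| = 21.0, P = (-17.3, -29.7). Then |MP| = |P − M| = 34.3.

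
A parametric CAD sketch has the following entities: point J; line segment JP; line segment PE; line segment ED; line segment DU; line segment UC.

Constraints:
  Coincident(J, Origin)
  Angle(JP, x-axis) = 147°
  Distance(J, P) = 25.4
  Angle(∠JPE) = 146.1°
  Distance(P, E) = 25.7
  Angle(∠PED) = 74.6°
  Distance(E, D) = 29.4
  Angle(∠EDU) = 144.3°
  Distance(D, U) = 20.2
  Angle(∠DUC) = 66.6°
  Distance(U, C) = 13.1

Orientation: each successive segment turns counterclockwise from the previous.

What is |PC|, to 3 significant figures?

28.4

∠EDU = 144.3° gives DU at -38.0° from the x-axis; with |DU| = 20.2, U = (-22.8, -27.2). ∠DUC = 66.6° gives UC at 75.4° from the x-axis; with |UC| = 13.1, C = (-19.5, -14.5). Then |PC| = |C − P| = 28.4.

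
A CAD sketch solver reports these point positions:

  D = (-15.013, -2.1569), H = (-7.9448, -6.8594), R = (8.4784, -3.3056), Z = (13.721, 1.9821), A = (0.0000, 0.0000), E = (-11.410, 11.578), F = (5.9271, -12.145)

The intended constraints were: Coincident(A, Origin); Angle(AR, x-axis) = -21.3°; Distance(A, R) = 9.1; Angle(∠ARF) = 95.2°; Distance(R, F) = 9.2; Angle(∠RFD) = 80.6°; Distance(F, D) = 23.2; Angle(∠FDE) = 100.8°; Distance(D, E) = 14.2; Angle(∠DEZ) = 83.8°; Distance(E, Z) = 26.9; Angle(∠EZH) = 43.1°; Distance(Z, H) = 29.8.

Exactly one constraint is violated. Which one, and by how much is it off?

Distance(Z, H) = 29.8 — off by 6.40.

A = (0.00, 0.00) ✓; AR at -21.30° ✓; |AR| = 9.100 ✓; ∠ARF = 95.20° ✓; |RF| = 9.200 ✓; ∠RFD = 80.60° ✓; |FD| = 23.20 ✓; ∠FDE = 100.8° ✓; |DE| = 14.20 ✓; ∠DEZ = 83.80° ✓; |EZ| = 26.90 ✓; ∠EZH = 43.10° ✓; |ZH| = 23.40 ✗.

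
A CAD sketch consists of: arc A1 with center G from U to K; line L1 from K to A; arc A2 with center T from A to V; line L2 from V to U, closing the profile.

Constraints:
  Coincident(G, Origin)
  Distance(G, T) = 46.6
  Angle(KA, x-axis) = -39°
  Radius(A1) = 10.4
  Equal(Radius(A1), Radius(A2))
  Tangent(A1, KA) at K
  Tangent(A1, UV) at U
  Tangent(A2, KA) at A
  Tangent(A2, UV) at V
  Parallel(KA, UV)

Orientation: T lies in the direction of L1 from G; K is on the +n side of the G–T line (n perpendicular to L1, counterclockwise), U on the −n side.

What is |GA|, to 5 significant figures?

47.746

Tangency of A1 to both parallel lines with radius 10.4 puts K and U at G ± 10.4·n: K = (6.5449, 8.0823), U = (-6.5449, -8.0823). Equal radii place A and V the same way about T: A = T + 10.4·n = (42.760, -21.244), V = T − 10.4·n = (29.670, -37.409). Then |GA| = |A − G| = 47.746.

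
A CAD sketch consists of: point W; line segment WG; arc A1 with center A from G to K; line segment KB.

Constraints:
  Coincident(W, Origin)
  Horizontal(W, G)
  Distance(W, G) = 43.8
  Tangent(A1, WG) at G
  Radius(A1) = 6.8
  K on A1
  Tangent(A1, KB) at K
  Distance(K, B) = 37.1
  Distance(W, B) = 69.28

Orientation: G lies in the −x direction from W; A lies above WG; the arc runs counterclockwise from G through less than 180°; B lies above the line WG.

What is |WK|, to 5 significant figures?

38.979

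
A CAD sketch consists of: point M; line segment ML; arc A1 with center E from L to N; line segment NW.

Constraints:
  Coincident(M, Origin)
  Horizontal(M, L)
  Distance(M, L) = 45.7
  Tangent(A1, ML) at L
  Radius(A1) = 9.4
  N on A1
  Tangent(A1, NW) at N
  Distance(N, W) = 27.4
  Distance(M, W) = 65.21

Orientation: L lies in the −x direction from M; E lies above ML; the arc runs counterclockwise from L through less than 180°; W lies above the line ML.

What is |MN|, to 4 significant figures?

40.71

M is at the origin; M and L share the same y with |ML| = 45.7 and L on the −x side, so L = (-45.70, 0.000). Since A1 is tangent to ML there, EL ⟂ ML, so E = L + (0, 9.4) = (-45.70, 9.400). Since EN ⟂ NW (tangency), |EW| = √(9.4² + 27.4²) = 28.97 regardless of where N sits on A1. So W lies on both circle(M, 65.21) and circle(E, 28.97); the above-ML intersection is W = (-53.49, 37.30). N is the foot of the tangent from W: N = (-37.96, 14.73).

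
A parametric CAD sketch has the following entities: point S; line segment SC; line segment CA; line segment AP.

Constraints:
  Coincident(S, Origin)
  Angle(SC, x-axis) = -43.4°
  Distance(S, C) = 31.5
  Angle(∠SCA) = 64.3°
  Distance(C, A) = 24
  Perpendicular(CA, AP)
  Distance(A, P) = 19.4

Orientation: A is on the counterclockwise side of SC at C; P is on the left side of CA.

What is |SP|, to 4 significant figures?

13.70

S is at the origin; SC runs at -43.4° with length 31.5, so C = 31.5·(cos -43.4°, sin -43.4°) = (22.89, -21.64). ∠SCA = 64.3°, so CA runs at -43.4° + (180° − 64.3°) = 72.30° from the x-axis; with |CA| = 24.0, A = C + 24.0·(cos 72.30°, sin 72.30°) = (30.18, 1.221). CA is perpendicular to AP; with |AP| = 19.4 on the left of CA, P = A + 19.4·(-0.9527, 0.3040) = (11.70, 7.119). Then |SP| = |P − S| = 13.70.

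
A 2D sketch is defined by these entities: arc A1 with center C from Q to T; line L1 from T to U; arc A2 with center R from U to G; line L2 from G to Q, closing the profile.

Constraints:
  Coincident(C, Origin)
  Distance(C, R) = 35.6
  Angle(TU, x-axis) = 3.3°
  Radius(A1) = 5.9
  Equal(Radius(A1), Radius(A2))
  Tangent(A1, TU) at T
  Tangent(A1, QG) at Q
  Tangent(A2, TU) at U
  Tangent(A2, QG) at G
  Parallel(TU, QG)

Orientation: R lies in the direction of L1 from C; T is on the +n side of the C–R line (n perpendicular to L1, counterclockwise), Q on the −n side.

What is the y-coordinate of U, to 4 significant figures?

7.939

The slot axis is L1's direction at 3.3°, so u = (cos 3.3°, sin 3.3°) = (0.9983, 0.05756) and n = (−sin 3.3°, cos 3.3°) = (-0.05756, 0.9983). C is at the origin and R lies 35.6 along u from C, so R = 35.6·u = (35.54, 2.049). Tangency of A1 to both parallel lines with radius 5.9 puts T and Q at C ± 5.9·n: T = (-0.3396, 5.890), Q = (0.3396, -5.890). Equal radii place U and G the same way about R: U = R + 5.9·n = (35.20, 7.939), G = R − 5.9·n = (35.88, -3.841). So U.y = 7.939.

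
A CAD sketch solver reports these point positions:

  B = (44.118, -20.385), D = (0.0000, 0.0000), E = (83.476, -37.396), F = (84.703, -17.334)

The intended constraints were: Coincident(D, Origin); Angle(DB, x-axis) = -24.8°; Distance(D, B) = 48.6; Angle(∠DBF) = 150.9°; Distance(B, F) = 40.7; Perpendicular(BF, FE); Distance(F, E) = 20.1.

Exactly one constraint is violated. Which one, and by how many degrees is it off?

Perpendicular(BF, FE) — off by 7.80°.

D = (0.00, 0.00) ✓; DB at -24.80° ✓; |DB| = 48.60 ✓; ∠DBF = 150.9° ✓; |BF| = 40.70 ✓; ∠(BF, FE) = 97.80° ✗; |FE| = 20.10 ✓.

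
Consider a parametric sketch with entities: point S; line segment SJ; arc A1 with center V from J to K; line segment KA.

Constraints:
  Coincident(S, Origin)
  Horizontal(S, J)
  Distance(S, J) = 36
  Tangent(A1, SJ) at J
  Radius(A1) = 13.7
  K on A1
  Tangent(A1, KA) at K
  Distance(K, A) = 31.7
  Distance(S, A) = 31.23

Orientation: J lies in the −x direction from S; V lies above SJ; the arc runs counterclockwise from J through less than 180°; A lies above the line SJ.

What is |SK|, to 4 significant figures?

25.67

S is at the origin; SJ is horizontal with |SJ| = 36.0 and J on the −x side, so J = (-36.00, 0.000). Since A1 is tangent to SJ there, VJ ⟂ SJ, so V = J + (0, 13.7) = (-36.00, 13.70). Since VK ⟂ KA (tangency), |VA| = √(13.7² + 31.7²) = 34.53 regardless of where K sits on A1. So A lies on both circle(S, 31.23) and circle(V, 34.53); the above-SJ intersection is A = (-5.920, 30.66). K is the foot of the tangent from A: K = (-25.09, 5.416).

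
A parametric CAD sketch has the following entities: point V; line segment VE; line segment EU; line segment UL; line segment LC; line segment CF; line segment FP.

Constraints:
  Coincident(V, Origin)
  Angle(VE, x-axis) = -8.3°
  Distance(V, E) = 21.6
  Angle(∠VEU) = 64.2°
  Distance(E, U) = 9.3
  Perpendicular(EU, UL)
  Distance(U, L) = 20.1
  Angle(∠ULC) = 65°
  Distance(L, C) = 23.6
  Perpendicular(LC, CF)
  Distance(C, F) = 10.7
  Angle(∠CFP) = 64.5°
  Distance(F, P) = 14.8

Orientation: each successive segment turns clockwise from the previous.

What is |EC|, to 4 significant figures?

15.77

EU ⟂ UL, so UL runs at 145.9°; with |UL| = 20.1, L = (-0.4842, 0.4498). ∠ULC = 65.0° gives LC at 30.90° from the x-axis; with |LC| = 23.6, C = (19.77, 12.57). Then |EC| = |C − E| = 15.77.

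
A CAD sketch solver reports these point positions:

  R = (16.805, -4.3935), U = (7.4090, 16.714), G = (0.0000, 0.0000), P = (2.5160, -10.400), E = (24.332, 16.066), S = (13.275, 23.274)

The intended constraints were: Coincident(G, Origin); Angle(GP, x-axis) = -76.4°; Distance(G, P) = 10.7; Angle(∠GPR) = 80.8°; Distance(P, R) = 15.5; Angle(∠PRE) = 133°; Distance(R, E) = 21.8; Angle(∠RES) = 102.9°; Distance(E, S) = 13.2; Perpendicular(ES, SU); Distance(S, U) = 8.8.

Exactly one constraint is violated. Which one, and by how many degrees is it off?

Perpendicular(ES, SU) — off by 8.70°.

G = (0.00, 0.00) ✓; GP at -76.40° ✓; |GP| = 10.70 ✓; ∠GPR = 80.80° ✓; |PR| = 15.50 ✓; ∠PRE = 133.0° ✓; |RE| = 21.80 ✓; ∠RES = 102.9° ✓; |ES| = 13.20 ✓; ∠(ES, SU) = 81.30° ✗; |SU| = 8.800 ✓.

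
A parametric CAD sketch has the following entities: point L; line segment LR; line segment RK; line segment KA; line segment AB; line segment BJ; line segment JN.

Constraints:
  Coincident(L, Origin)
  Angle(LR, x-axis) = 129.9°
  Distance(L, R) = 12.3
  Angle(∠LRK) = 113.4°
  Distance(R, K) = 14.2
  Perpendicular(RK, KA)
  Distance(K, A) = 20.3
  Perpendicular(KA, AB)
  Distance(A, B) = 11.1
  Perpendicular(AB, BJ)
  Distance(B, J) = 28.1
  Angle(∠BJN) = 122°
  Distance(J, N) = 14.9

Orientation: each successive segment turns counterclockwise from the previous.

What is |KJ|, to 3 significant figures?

13.6

L is at the origin; LR runs at 129.9° with length 12.3, so R = (-7.89, 9.44). ∠LRK = 113.4° gives RK at -164° from the x-axis; with |RK| = 14.2, K = (-21.5, 5.40). RK ⟂ KA, so KA runs at -73.5°; with |KA| = 20.3, A = (-15.7, -14.1). KA is perpendicular to AB, so AB runs at 16.5°; with |AB| = 11.1, B = (-5.10, -10.9). AB is perpendicular to BJ, so BJ runs at 106°; with |BJ| = 28.1, J = (-13.1, 16.0). Then |KJ| = |J − K| = 13.6.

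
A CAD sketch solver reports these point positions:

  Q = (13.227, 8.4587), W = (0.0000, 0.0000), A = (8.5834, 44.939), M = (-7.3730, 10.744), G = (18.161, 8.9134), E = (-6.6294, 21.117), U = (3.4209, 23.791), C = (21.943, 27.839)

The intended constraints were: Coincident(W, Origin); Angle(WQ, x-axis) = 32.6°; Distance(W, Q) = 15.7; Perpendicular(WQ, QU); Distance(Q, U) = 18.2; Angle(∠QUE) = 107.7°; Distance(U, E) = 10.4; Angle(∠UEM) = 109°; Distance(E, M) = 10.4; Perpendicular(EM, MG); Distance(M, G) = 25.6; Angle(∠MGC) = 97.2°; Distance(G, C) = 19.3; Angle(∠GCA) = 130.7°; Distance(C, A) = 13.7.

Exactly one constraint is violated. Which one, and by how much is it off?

Distance(C, A) = 13.7 — off by 8.00.

W = (0.00, 0.00) ✓; WQ at 32.60° ✓; |WQ| = 15.70 ✓; ∠(WQ, QU) = 90.00° ✓; |QU| = 18.20 ✓; ∠QUE = 107.7° ✓; |UE| = 10.40 ✓; ∠UEM = 109.0° ✓; |EM| = 10.40 ✓; ∠(EM, MG) = 90.00° ✓; |MG| = 25.60 ✓; ∠MGC = 97.20° ✓; |GC| = 19.30 ✓; ∠GCA = 130.7° ✓; |CA| = 21.70 ✗.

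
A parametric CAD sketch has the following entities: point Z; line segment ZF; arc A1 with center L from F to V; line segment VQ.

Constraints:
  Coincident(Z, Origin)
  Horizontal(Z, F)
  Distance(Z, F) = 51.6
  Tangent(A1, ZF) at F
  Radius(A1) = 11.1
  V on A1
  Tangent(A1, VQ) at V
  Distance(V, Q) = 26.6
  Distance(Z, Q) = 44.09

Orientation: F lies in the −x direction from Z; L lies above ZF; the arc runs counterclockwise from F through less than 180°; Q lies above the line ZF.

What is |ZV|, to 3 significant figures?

41.9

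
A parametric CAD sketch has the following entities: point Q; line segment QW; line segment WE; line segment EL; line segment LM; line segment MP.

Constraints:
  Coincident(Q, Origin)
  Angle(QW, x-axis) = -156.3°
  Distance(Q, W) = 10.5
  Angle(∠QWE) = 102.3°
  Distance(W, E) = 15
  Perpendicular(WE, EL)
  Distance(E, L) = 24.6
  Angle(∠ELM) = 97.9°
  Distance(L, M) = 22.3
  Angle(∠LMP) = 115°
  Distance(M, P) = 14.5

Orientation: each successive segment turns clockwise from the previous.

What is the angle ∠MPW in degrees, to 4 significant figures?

103.1°

Q is at the origin; QW runs at -156.3° with length 10.5, so W = (-9.614, -4.220). ∠QWE = 102.3° gives WE at 126.0° from the x-axis; with |WE| = 15.0, E = (-18.43, 7.915). WE ⟂ EL, so EL runs at 36.00°; with |EL| = 24.6, L = (1.471, 22.37). ∠ELM = 97.9° gives LM at -46.10° from the x-axis; with |LM| = 22.3, M = (16.93, 6.306). ∠LMP = 115.0° gives MP at -111.1° from the x-axis; with |MP| = 14.5, P = (11.71, -7.222). Then cos ∠MPW = PM·PW / (|PM||PW|), giving 103.1°.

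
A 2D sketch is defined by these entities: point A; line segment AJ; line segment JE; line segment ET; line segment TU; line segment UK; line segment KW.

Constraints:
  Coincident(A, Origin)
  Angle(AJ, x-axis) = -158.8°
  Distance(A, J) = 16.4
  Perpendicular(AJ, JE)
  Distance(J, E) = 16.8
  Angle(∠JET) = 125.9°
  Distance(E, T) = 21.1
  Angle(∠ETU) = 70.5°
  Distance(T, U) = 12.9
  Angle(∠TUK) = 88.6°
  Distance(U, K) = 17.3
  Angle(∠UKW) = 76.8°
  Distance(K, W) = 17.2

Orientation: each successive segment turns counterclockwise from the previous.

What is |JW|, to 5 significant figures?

29.716

A is at the origin; AJ runs at -158.8° with length 16.4, so J = (-15.290, -5.9306). The perpendicularity gives JE at right angles to AJ, so JE runs at -68.800°; with |JE| = 16.8, E = (-9.2148, -21.594). ∠JET = 125.9° gives ET at -14.700° from the x-axis; with |ET| = 21.1, T = (11.195, -26.948). ∠ETU = 70.5° gives TU at 94.800° from the x-axis; with |TU| = 12.9, U = (10.115, -14.093). ∠TUK = 88.6° gives UK at -173.80° from the x-axis; with |UK| = 17.3, K = (-7.0837, -15.962). ∠UKW = 76.8° gives KW at -70.600° from the x-axis; with |KW| = 17.2, W = (-1.3706, -32.185). Then |JW| = |W − J| = 29.716.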